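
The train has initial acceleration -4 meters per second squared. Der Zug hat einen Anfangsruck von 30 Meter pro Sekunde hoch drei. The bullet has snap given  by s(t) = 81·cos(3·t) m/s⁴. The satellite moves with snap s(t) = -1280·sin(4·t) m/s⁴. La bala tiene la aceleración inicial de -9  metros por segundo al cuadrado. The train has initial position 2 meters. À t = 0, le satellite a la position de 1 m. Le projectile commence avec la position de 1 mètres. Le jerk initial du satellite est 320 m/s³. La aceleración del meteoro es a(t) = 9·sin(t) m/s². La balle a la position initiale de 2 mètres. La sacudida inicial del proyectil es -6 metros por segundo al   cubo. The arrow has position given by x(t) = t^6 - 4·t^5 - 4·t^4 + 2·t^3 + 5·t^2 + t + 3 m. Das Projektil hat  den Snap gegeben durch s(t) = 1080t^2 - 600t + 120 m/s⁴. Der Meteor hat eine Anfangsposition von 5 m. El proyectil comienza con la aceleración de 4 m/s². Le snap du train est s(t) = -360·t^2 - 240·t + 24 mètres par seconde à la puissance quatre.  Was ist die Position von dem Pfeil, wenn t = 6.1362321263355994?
Aus der Gleichung für die Position x(t) = t^6 - 4·t^5 - 4·t^4 + 2·t^3 + 5·t^2 + t + 3, setzen wir t = 6.1362321263355994 ein und erhalten x = 13573.1813056345.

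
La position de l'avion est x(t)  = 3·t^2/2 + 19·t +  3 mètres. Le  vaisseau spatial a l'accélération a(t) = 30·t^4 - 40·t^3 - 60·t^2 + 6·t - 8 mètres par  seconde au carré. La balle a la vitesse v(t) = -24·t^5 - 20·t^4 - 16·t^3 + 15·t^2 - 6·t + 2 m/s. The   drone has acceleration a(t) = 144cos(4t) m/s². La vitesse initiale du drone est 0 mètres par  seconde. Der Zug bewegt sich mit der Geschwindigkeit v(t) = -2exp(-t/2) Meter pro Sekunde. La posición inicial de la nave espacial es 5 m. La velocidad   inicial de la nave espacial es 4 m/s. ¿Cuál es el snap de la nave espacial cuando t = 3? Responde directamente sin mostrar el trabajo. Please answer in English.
At t = 3, s = 2400.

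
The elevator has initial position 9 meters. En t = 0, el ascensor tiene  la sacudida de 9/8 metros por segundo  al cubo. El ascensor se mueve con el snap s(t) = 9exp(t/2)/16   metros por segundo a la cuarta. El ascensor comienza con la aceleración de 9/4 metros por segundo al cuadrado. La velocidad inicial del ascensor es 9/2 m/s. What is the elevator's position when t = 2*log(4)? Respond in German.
Um dies zu lösen, müssen wir 4 Stammfunktionen unserer Gleichung für den Snap s(t) = 9·exp(t/2)/16 finden. Die Stammfunktion von dem Snap ist der Ruck. Mit j(0) = 9/8 erhalten wir j(t) = 9·exp(t/2)/8. Durch Integration von dem Ruck und Verwendung der Anfangsbedingung a(0) = 9/4, erhalten wir a(t) = 9·exp(t/2)/4. Das Integral von der Beschleunigung ist die Geschwindigkeit. Mit v(0) = 9/2 erhalten wir v(t) = 9·exp(t/2)/2. Mit ∫v(t)dt und Anwendung von x(0) = 9, finden wir x(t) = 9·exp(t/2). Aus der Gleichung für die Position x(t) = 9·exp(t/2), setzen wir t = 2*log(4) ein und erhalten x = 36.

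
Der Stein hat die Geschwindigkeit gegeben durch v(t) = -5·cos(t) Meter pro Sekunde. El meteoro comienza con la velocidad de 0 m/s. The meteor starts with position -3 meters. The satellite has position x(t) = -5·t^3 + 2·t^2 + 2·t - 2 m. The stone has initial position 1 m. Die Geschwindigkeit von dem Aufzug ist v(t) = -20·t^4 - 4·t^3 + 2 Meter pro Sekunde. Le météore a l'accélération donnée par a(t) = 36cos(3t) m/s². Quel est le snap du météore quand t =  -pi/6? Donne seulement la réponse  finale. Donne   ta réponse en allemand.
s(-pi/6) = 0.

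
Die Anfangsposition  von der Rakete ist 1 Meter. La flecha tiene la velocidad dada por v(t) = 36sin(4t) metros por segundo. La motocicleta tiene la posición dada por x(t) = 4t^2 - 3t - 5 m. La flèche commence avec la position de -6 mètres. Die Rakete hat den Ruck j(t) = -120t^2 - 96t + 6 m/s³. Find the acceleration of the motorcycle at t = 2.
Starting from position x(t) = 4·t^2 - 3·t - 5, we take 2 derivatives. Taking d/dt of x(t), we find v(t) = 8·t - 3. Differentiating velocity, we get acceleration: a(t) = 8. Using a(t) = 8 and substituting t = 2, we find a = 8.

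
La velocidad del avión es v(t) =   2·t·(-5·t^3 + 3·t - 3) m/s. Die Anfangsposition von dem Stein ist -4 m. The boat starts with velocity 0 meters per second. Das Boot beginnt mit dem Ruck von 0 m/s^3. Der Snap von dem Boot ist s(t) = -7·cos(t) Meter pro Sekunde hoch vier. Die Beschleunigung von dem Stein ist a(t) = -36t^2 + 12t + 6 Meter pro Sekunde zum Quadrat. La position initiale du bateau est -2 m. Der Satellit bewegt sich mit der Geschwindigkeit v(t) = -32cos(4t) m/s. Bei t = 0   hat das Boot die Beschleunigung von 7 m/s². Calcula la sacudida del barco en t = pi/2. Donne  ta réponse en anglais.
Starting from snap s(t) = -7·cos(t), we take 1 antiderivative. Taking ∫s(t)dt and applying j(0) = 0, we find j(t) = -7·sin(t). From the given jerk equation j(t) = -7·sin(t), we substitute t = pi/2 to get j = -7.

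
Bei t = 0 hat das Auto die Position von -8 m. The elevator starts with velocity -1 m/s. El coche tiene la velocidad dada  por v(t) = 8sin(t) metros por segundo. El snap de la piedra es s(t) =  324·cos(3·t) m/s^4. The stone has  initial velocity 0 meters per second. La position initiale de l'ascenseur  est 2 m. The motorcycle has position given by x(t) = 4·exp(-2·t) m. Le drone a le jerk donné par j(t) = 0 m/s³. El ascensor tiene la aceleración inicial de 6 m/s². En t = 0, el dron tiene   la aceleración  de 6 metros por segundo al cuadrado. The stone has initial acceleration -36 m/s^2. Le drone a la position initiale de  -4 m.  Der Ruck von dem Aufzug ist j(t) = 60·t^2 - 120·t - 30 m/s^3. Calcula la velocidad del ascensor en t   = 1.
Para resolver esto, necesitamos tomar 2 integrales de nuestra ecuación de la sacudida j(t) = 60·t^2 - 120·t - 30. La integral de la sacudida, con a(0) = 6, da la aceleración: a(t) = 20·t^3 - 60·t^2 - 30·t + 6. Integrando la aceleración y usando la condición inicial v(0) = -1, obtenemos v(t) = 5·t^4 - 20·t^3 - 15·t^2 + 6·t - 1. De la ecuación de la velocidad v(t) = 5·t^4 - 20·t^3 - 15·t^2 + 6·t - 1, sustituimos t = 1 para obtener v = -25.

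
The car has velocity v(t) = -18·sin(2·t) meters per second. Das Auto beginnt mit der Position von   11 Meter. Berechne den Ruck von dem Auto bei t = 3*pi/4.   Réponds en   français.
Pour résoudre ceci, nous devons prendre 2 dérivées de notre équation de la vitesse v(t) = -18·sin(2·t). En dérivant la vitesse, nous obtenons l'accélération: a(t) = -36·cos(2·t). La dérivée de l'accélération donne le jerk: j(t) = 72·sin(2·t). De l'équation du jerk j(t) = 72·sin(2·t), nous substituons t = 3*pi/4 pour obtenir j = -72.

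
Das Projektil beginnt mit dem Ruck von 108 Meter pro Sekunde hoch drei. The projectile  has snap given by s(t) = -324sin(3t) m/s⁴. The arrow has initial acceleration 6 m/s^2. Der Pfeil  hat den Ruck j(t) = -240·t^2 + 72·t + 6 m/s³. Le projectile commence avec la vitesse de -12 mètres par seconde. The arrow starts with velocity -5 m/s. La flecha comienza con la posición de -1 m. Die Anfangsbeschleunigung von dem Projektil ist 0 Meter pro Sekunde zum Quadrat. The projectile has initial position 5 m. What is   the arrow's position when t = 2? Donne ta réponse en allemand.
Um dies zu lösen, müssen wir 3 Stammfunktionen unserer Gleichung für den Ruck j(t) = -240·t^2 + 72·t + 6 finden. Das Integral von dem Ruck, mit a(0) = 6, ergibt die Beschleunigung: a(t) = -80·t^3 + 36·t^2 + 6·t + 6. Mit ∫a(t)dt und Anwendung von v(0) = -5, finden wir v(t) = -20·t^4 + 12·t^3 + 3·t^2 + 6·t - 5. Das Integral von der Geschwindigkeit ist die Position. Mit x(0) = -1 erhalten wir x(t) = -4·t^5 + 3·t^4 + t^3 + 3·t^2 - 5·t - 1. Wir haben die Position x(t) = -4·t^5 + 3·t^4 + t^3 + 3·t^2 - 5·t - 1. Durch Einsetzen von t = 2: x(2) = -71.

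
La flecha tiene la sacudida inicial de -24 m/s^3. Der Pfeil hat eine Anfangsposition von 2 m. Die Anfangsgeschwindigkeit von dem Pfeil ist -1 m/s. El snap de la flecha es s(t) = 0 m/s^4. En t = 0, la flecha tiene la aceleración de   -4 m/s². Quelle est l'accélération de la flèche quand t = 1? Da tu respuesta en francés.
Nous devons intégrer notre équation du snap s(t) = 0 2 fois. L'intégrale du snap est le jerk. En utilisant j(0) = -24, nous obtenons j(t) = -24. L'intégrale du jerk est l'accélération. En utilisant a(0) = -4, nous obtenons a(t) = -24·t - 4. De l'équation de l'accélération a(t) = -24·t - 4, nous substituons t = 1 pour obtenir a = -28.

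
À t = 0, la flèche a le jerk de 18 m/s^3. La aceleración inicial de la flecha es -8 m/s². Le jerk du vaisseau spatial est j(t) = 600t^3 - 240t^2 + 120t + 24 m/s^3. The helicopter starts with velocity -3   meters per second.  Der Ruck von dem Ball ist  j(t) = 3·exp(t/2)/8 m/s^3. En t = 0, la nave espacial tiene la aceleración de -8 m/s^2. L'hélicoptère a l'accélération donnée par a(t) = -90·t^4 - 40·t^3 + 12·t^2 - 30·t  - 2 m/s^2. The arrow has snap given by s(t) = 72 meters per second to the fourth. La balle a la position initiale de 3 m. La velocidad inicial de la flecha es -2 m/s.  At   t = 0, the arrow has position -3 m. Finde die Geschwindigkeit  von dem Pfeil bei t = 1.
Um dies zu lösen, müssen wir 3 Stammfunktionen unserer Gleichung für den Snap s(t) = 72 finden. Die Stammfunktion von dem Snap, mit j(0) = 18, ergibt den Ruck: j(t) = 72·t + 18. Das Integral von dem Ruck, mit a(0) = -8, ergibt die Beschleunigung: a(t) = 36·t^2 + 18·t - 8. Durch Integration von der Beschleunigung und Verwendung der Anfangsbedingung v(0) = -2, erhalten wir v(t) = 12·t^3 + 9·t^2 - 8·t - 2. Wir haben die Geschwindigkeit v(t) = 12·t^3 + 9·t^2 - 8·t - 2. Durch Einsetzen von t = 1: v(1) = 11.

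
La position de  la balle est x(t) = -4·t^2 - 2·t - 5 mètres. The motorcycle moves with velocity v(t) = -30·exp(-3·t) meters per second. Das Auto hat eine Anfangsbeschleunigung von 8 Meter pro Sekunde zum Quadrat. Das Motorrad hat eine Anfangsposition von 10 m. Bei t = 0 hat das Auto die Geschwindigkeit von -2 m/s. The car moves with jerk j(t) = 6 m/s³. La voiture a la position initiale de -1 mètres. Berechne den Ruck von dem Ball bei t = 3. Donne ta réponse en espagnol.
Partiendo de la posición x(t) = -4·t^2 - 2·t - 5, tomamos 3 derivadas. La derivada de la posición da la velocidad: v(t) = -8·t - 2. La derivada de la velocidad da la aceleración: a(t) = -8. Tomando d/dt de a(t), encontramos j(t) = 0. De la ecuación de la sacudida j(t) = 0, sustituimos t = 3 para obtener j = 0.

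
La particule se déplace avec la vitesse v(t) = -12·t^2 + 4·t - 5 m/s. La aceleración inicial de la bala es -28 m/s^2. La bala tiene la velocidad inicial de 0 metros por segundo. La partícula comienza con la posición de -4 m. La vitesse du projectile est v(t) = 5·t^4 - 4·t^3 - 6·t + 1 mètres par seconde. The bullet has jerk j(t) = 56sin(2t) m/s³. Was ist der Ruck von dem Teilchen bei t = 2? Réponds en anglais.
To solve this, we need to take 2 derivatives of our velocity equation v(t) = -12·t^2 + 4·t - 5. The derivative of velocity gives acceleration: a(t) = 4 - 24·t. Differentiating acceleration, we get jerk: j(t) = -24. We have jerk j(t) = -24. Substituting t = 2: j(2) = -24.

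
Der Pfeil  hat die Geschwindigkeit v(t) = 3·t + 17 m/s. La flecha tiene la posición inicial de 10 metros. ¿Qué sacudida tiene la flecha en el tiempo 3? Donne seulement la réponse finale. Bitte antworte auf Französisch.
À t = 3, j = 0.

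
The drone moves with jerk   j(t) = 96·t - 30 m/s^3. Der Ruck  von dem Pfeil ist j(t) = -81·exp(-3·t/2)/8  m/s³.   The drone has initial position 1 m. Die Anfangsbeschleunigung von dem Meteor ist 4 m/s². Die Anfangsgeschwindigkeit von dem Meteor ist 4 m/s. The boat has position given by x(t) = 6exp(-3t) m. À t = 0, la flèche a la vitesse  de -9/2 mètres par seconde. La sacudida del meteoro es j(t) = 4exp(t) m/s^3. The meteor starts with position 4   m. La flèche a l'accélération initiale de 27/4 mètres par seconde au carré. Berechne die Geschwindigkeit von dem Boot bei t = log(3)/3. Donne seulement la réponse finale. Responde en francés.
À t = log(3)/3, v = -6.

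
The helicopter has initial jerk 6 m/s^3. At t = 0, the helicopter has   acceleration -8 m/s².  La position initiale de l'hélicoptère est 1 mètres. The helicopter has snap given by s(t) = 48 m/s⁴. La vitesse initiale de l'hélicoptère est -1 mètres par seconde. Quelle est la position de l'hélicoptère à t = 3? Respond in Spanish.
Para resolver esto, necesitamos tomar 4 antiderivadas de nuestra ecuación del snap s(t) = 48. Tomando ∫s(t)dt y aplicando j(0) = 6, encontramos j(t) = 48·t + 6. La antiderivada de la sacudida es la aceleración. Usando a(0) = -8, obtenemos a(t) = 24·t^2 + 6·t - 8. La antiderivada de la aceleración, con v(0) = -1, da la velocidad: v(t) = 8·t^3 + 3·t^2 - 8·t - 1. Integrando la velocidad y usando la condición inicial x(0) = 1, obtenemos x(t) = 2·t^4 + t^3 - 4·t^2 - t + 1. Usando x(t) = 2·t^4 + t^3 - 4·t^2 - t + 1 y sustituyendo t = 3, encontramos x = 151.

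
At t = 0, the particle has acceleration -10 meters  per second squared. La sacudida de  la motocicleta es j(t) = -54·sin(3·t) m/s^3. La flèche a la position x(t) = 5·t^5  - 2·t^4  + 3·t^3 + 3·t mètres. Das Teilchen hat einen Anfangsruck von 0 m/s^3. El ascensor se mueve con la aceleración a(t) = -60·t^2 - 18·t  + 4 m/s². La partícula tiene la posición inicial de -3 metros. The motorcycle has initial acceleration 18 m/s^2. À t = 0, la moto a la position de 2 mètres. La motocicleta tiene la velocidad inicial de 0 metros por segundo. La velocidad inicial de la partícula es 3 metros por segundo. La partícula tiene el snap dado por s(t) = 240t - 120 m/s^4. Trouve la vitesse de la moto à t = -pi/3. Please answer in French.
Pour résoudre ceci, nous devons prendre 2 primitives de notre équation du jerk j(t) = -54·sin(3·t). L'intégrale du jerk, avec a(0) = 18, donne l'accélération: a(t) = 18·cos(3·t). L'intégrale de l'accélération est la vitesse. En utilisant v(0) = 0, nous obtenons v(t) = 6·sin(3·t). De l'équation de la vitesse v(t) = 6·sin(3·t), nous substituons t = -pi/3 pour obtenir v = 0.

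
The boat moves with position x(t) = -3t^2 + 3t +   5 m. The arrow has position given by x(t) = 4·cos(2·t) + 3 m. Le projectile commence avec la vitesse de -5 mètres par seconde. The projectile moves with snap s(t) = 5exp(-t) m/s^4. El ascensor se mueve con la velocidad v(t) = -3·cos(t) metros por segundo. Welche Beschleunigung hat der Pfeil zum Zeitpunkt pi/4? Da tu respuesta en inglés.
To solve this, we need to take 2 derivatives of our position equation x(t) = 4·cos(2·t) + 3. Taking d/dt of x(t), we find v(t) = -8·sin(2·t). Taking d/dt of v(t), we find a(t) = -16·cos(2·t). From the given acceleration equation a(t) = -16·cos(2·t), we substitute t = pi/4 to get a = 0.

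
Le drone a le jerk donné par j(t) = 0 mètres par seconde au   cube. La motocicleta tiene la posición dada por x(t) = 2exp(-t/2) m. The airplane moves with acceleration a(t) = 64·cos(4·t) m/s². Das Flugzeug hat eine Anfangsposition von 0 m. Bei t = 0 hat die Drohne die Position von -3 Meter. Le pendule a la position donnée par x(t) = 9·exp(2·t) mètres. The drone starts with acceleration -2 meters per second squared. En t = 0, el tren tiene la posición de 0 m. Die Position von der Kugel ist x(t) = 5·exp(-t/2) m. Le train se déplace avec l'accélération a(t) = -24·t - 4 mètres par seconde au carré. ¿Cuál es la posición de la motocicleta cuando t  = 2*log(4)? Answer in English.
We have position x(t) = 2·exp(-t/2). Substituting t = 2*log(4): x(2*log(4)) = 1/2.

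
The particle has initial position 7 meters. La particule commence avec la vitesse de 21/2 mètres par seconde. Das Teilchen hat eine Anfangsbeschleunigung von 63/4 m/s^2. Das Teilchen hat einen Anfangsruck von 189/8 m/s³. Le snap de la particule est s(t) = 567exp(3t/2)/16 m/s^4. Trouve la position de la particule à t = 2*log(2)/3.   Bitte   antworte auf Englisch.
Starting from snap s(t) = 567·exp(3·t/2)/16, we take 4 antiderivatives. Finding the integral of s(t) and using j(0) = 189/8: j(t) = 189·exp(3·t/2)/8. Taking ∫j(t)dt and applying a(0) = 63/4, we find a(t) = 63·exp(3·t/2)/4. Finding the antiderivative of a(t) and using v(0) = 21/2: v(t) = 21·exp(3·t/2)/2. The antiderivative of velocity, with x(0) = 7, gives position: x(t) = 7·exp(3·t/2). We have position x(t) = 7·exp(3·t/2). Substituting t = 2*log(2)/3: x(2*log(2)/3) = 14.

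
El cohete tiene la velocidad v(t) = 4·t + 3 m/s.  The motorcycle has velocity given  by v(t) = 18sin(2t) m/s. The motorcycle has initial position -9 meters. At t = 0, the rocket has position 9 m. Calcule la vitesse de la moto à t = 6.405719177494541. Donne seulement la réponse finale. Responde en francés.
À t = 6.405719177494541, v = 4.36719675501889.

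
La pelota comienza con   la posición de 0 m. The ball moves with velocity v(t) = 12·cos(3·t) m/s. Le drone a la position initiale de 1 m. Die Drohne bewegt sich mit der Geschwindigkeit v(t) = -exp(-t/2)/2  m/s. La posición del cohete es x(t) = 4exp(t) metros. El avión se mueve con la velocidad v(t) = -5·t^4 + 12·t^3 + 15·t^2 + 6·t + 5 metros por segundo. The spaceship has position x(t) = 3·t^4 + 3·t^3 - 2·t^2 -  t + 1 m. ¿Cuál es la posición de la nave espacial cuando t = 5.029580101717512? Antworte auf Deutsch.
Aus der Gleichung für die Position x(t) = 3·t^4 + 3·t^3 - 2·t^2 - t + 1, setzen wir t = 5.029580101717512 ein und erhalten x = 2246.83749252565.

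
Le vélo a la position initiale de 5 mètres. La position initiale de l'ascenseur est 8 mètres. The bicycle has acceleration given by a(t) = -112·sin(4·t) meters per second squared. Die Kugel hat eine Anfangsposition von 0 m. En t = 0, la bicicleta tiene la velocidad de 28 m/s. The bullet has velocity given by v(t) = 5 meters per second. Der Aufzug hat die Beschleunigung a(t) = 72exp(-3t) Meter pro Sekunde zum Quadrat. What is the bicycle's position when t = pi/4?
Starting from acceleration a(t) = -112·sin(4·t), we take 2 integrals. Integrating acceleration and using the initial condition v(0) = 28, we get v(t) = 28·cos(4·t). The integral of velocity is position. Using x(0) = 5, we get x(t) = 7·sin(4·t) + 5. Using x(t) = 7·sin(4·t) + 5 and substituting t = pi/4, we find x = 5.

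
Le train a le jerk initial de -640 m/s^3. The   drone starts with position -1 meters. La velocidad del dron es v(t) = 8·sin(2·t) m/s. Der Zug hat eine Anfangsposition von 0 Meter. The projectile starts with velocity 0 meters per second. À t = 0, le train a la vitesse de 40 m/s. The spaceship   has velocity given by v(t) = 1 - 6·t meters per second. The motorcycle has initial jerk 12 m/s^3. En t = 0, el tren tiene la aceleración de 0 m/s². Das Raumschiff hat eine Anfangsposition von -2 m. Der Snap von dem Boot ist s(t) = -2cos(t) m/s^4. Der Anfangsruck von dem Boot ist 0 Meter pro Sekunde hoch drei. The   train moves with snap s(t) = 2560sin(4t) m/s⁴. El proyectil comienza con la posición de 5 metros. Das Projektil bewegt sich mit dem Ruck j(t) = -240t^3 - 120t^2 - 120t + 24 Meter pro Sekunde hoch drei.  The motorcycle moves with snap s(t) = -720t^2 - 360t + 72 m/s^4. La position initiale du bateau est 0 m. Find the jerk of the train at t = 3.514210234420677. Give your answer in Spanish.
Debemos encontrar la antiderivada de nuestra ecuación del snap s(t) = 2560·sin(4·t) 1 vez. Tomando ∫s(t)dt y aplicando j(0) = -640, encontramos j(t) = -640·cos(4·t). Tenemos la sacudida j(t) = -640·cos(4·t). Sustituyendo t = 3.514210234420677: j(3.514210234420677) = -51.3533763413333.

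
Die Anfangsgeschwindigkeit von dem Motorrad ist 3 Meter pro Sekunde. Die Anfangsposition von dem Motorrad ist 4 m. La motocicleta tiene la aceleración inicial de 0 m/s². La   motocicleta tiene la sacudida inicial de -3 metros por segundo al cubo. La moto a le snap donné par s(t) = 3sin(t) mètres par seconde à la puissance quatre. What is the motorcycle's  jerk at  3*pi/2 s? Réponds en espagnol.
Partiendo del snap s(t) = 3·sin(t), tomamos 1 integral. La integral del snap es la sacudida. Usando j(0) = -3, obtenemos j(t) = -3·cos(t). Usando j(t) = -3·cos(t) y sustituyendo t = 3*pi/2, encontramos j = 0.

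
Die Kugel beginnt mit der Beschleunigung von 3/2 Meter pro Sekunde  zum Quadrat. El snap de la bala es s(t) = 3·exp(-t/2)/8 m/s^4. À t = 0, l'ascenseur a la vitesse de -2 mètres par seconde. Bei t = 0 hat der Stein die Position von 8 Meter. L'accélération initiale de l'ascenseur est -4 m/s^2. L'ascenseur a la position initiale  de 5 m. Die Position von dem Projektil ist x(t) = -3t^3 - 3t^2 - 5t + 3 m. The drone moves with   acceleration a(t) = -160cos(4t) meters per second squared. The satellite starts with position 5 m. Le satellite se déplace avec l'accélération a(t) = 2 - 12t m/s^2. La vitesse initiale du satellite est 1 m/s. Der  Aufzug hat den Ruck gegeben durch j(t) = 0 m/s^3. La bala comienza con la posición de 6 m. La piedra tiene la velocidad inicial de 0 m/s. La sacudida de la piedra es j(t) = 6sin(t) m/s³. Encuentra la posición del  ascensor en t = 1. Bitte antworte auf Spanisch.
Partiendo de la sacudida j(t) = 0, tomamos 3 integrales. La integral de la sacudida es la aceleración. Usando a(0) = -4, obtenemos a(t) = -4. Tomando ∫a(t)dt y aplicando v(0) = -2, encontramos v(t) = -4·t - 2. La integral de la velocidad, con x(0) = 5, da la posición: x(t) = -2·t^2 - 2·t + 5. Tenemos la posición x(t) = -2·t^2 - 2·t + 5. Sustituyendo t = 1: x(1) = 1.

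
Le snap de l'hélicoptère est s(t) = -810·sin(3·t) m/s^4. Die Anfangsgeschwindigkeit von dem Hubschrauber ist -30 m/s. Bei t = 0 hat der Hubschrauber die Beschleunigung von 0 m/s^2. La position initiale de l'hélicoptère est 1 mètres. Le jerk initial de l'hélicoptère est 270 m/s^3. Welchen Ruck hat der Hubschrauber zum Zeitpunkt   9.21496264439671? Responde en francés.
En partant du snap s(t) = -810·sin(3·t), nous prenons 1 intégrale. En prenant ∫s(t)dt et en appliquant j(0) = 270, nous trouvons j(t) = 270·cos(3·t). En utilisant j(t) = 270·cos(3·t) et en substituant t = 9.21496264439671, nous trouvons j = -218.255526120730.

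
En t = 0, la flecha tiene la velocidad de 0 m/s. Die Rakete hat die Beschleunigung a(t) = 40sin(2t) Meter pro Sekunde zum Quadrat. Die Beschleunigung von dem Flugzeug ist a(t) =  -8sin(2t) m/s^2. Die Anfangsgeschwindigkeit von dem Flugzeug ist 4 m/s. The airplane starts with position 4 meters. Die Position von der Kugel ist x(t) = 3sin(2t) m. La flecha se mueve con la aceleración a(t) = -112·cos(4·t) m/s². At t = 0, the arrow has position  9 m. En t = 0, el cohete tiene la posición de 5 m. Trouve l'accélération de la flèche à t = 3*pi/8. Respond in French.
De l'équation de l'accélération a(t) = -112·cos(4·t), nous substituons t = 3*pi/8 pour obtenir a = 0.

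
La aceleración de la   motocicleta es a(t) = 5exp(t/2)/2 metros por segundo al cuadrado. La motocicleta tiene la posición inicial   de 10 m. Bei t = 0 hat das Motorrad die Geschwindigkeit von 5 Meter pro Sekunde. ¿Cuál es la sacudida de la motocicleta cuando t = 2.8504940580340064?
Debemos derivar nuestra ecuación de la aceleración a(t) = 5·exp(t/2)/2 1 vez. Tomando d/dt de a(t), encontramos j(t) = 5·exp(t/2)/4. Tenemos la sacudida j(t) = 5·exp(t/2)/4. Sustituyendo t = 2.8504940580340064: j(2.8504940580340064) = 5.19860635145671.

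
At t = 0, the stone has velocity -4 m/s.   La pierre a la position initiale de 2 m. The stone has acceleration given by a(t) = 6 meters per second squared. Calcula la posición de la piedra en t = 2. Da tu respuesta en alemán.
Wir müssen unsere Gleichung für die Beschleunigung a(t) = 6 2-mal integrieren. Das Integral von der Beschleunigung, mit v(0) = -4, ergibt die Geschwindigkeit: v(t) = 6·t - 4. Mit ∫v(t)dt und Anwendung von x(0) = 2, finden wir x(t) = 3·t^2 - 4·t + 2. Aus der Gleichung für die Position x(t) = 3·t^2 - 4·t + 2, setzen wir t = 2 ein und erhalten x = 6.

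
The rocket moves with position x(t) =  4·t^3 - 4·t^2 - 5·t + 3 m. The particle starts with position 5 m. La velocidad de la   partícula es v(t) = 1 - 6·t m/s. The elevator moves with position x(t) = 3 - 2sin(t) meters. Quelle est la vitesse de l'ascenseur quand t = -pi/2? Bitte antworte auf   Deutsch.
Um dies zu lösen, müssen wir 1 Ableitung unserer Gleichung für die Position x(t) = 3 - 2·sin(t) nehmen. Die Ableitung von der Position ergibt die Geschwindigkeit: v(t) = -2·cos(t). Wir haben die Geschwindigkeit v(t) = -2·cos(t). Durch Einsetzen von t = -pi/2: v(-pi/2) = 0.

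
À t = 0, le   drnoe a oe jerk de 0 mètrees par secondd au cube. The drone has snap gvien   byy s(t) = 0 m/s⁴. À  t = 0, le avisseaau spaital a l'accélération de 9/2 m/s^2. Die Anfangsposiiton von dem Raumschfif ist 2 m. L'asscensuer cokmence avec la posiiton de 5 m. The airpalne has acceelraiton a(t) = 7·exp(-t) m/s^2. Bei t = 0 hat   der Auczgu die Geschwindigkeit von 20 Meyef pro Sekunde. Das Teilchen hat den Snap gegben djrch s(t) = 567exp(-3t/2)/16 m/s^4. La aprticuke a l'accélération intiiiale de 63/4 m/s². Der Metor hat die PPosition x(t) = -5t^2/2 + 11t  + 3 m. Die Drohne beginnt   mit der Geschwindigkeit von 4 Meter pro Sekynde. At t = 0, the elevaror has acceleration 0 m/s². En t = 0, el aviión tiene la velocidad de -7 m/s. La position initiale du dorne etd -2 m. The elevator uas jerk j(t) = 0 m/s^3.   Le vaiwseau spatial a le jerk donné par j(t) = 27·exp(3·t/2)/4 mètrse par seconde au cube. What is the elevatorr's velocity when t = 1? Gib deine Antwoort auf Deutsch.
Ausgehend von dem Ruck j(t) = 0, nehmen wir 2 Stammfunktionen. Die Stammfunktion von dem Ruck ist die Beschleunigung. Mit a(0) = 0 erhalten wir a(t) = 0. Die Stammfunktion von der Beschleunigung ist die Geschwindigkeit. Mit v(0) = 20 erhalten wir v(t) = 20. Mit v(t) = 20 und Einsetzen von t = 1, finden wir v = 20.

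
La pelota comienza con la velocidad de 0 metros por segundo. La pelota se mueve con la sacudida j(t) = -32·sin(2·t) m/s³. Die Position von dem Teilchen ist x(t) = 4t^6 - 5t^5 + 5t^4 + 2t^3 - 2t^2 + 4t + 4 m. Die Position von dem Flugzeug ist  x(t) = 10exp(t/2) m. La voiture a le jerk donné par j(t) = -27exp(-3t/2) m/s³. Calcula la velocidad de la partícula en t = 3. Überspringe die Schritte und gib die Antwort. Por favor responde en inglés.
The velocity at t = 3 is v = 4393.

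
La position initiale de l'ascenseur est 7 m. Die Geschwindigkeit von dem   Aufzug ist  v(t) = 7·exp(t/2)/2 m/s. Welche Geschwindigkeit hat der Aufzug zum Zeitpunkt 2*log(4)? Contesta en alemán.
Aus der Gleichung für die Geschwindigkeit v(t) = 7·exp(t/2)/2, setzen wir t = 2*log(4) ein und erhalten v = 14.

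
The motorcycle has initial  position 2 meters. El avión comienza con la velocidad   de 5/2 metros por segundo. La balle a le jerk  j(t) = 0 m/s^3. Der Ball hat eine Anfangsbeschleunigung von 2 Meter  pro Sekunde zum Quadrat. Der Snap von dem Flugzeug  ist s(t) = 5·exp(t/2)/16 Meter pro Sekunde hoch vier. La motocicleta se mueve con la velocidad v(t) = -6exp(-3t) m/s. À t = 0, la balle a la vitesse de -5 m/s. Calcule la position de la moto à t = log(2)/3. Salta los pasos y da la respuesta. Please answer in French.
La position à t = log(2)/3 est x = 1.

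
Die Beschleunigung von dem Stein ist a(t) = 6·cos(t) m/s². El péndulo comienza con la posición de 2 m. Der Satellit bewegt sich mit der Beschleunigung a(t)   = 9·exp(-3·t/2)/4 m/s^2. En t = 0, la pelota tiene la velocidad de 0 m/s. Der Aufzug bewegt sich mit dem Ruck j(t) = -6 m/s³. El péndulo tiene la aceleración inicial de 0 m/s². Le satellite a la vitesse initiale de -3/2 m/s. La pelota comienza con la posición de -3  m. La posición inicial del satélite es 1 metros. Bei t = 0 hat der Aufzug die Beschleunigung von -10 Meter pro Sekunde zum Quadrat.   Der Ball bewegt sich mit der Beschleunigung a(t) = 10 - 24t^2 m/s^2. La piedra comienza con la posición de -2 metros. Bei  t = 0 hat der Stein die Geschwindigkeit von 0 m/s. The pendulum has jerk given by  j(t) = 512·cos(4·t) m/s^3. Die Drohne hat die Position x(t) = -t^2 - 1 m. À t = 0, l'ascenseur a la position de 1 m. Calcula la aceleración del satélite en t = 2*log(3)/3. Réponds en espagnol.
De la ecuación de la aceleración a(t) = 9·exp(-3·t/2)/4, sustituimos t = 2*log(3)/3 para obtener a = 3/4.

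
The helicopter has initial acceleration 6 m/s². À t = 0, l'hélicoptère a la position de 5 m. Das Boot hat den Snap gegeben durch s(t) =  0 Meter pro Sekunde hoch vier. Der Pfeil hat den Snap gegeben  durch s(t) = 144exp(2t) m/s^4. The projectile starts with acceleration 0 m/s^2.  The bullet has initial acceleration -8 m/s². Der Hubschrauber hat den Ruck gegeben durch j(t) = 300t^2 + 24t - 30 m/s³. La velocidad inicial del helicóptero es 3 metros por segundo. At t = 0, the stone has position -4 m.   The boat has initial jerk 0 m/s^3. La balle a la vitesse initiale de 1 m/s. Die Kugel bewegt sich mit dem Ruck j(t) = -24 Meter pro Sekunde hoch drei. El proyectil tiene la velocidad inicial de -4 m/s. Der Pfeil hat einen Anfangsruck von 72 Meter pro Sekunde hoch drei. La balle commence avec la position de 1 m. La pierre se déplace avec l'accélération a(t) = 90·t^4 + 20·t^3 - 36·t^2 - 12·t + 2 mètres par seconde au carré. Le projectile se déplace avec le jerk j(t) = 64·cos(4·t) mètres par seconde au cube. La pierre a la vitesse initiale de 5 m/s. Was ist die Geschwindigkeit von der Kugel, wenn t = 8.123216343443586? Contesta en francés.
Nous devons intégrer notre équation du jerk j(t) = -24 2 fois. En intégrant le jerk et en utilisant la condition initiale a(0) = -8, nous obtenons a(t) = -24·t - 8. En intégrant l'accélération et en utilisant la condition initiale v(0) = 1, nous obtenons v(t) = -12·t^2 - 8·t + 1. Nous avons la vitesse v(t) = -12·t^2 - 8·t + 1. En substituant t = 8.123216343443586: v(8.123216343443586) = -855.825455896216.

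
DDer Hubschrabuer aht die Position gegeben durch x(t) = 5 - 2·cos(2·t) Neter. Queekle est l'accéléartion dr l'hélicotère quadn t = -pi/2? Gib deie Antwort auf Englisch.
Starting from position x(t) = 5 - 2·cos(2·t), we take 2 derivatives. Taking d/dt of x(t), we find v(t) = 4·sin(2·t). Differentiating velocity, we get acceleration: a(t) = 8·cos(2·t). From the given acceleration equation a(t) = 8·cos(2·t), we substitute t = -pi/2 to get a = -8.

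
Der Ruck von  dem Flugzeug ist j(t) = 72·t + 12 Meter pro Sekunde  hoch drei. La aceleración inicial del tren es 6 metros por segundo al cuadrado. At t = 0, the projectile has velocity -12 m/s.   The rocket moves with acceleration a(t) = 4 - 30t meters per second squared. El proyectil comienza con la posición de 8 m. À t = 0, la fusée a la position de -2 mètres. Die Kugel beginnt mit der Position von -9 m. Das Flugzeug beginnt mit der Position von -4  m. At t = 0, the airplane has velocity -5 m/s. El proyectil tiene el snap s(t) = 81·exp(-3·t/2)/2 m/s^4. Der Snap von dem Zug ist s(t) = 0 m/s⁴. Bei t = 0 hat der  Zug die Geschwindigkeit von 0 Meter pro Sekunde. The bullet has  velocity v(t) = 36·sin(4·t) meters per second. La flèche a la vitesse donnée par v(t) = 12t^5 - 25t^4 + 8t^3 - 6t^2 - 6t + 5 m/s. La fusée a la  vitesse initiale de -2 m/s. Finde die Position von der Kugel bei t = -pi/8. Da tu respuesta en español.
Debemos encontrar la integral de nuestra ecuación de la velocidad v(t) = 36·sin(4·t) 1 vez. La integral de la velocidad es la posición. Usando x(0) = -9, obtenemos x(t) = -9·cos(4·t). Usando x(t) = -9·cos(4·t) y sustituyendo t = -pi/8, encontramos x = 0.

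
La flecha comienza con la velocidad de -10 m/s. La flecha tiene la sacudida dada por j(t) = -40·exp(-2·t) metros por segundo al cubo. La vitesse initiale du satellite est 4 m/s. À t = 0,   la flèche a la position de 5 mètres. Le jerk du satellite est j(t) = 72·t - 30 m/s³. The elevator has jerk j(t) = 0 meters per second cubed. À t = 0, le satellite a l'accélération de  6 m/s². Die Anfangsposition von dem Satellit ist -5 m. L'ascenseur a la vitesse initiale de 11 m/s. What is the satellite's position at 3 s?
We need to integrate our jerk equation j(t) = 72·t - 30 3 times. Finding the integral of j(t) and using a(0) = 6: a(t) = 36·t^2 - 30·t + 6. Finding the integral of a(t) and using v(0) = 4: v(t) = 12·t^3 - 15·t^2 + 6·t + 4. Finding the antiderivative of v(t) and using x(0) = -5: x(t) = 3·t^4 - 5·t^3 + 3·t^2 + 4·t - 5. We have position x(t) = 3·t^4 - 5·t^3 + 3·t^2 + 4·t - 5. Substituting t = 3: x(3) = 142.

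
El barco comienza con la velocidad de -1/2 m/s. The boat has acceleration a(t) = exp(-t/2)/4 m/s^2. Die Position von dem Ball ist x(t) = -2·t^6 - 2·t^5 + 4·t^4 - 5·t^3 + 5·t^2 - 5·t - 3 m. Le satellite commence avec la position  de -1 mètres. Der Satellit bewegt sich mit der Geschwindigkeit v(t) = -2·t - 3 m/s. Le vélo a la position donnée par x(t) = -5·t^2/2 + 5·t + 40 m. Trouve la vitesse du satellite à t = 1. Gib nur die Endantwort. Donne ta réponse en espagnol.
En t = 1, v = -5.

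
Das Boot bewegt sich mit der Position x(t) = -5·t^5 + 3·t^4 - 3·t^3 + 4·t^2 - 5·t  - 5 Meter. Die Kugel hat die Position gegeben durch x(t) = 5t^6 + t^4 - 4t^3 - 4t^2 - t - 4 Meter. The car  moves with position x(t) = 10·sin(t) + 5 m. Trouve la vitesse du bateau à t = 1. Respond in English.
To solve this, we need to take 1 derivative of our position equation x(t) = -5·t^5 + 3·t^4 - 3·t^3 + 4·t^2 - 5·t - 5. Differentiating position, we get velocity: v(t) = -25·t^4 + 12·t^3 - 9·t^2 + 8·t - 5. We have velocity v(t) = -25·t^4 + 12·t^3 - 9·t^2 + 8·t - 5. Substituting t = 1: v(1) = -19.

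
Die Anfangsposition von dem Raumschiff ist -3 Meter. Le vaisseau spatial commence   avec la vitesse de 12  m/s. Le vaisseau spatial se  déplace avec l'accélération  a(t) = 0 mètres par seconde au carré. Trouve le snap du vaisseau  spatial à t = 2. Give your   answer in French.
Nous devons dériver notre équation de l'accélération a(t) = 0 2 fois. La dérivée de l'accélération donne le jerk: j(t) = 0. En dérivant le jerk, nous obtenons le snap: s(t) = 0. En utilisant s(t) = 0 et en substituant t = 2, nous trouvons s = 0.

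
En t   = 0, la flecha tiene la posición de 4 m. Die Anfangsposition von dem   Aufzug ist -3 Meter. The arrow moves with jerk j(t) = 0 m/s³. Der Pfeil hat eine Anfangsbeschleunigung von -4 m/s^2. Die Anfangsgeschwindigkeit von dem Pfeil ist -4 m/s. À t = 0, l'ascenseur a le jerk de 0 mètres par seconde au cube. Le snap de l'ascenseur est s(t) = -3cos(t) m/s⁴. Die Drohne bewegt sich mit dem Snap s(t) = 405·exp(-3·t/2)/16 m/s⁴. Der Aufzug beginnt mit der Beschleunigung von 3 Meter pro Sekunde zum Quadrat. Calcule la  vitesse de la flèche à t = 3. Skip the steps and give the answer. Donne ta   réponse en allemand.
Die Antwort ist -16.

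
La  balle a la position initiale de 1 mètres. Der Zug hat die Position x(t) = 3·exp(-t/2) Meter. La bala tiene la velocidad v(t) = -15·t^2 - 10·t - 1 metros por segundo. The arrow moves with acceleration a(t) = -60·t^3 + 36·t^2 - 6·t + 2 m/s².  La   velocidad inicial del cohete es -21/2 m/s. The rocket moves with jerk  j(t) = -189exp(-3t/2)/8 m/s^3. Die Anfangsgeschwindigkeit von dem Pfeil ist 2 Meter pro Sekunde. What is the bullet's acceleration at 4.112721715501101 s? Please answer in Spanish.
Para resolver esto, necesitamos tomar 1 derivada de nuestra ecuación de la velocidad v(t) = -15·t^2 - 10·t - 1. La derivada de la velocidad da la aceleración: a(t) = -30·t - 10. Usando a(t) = -30·t - 10 y sustituyendo t = 4.112721715501101, encontramos a = -133.381651465033.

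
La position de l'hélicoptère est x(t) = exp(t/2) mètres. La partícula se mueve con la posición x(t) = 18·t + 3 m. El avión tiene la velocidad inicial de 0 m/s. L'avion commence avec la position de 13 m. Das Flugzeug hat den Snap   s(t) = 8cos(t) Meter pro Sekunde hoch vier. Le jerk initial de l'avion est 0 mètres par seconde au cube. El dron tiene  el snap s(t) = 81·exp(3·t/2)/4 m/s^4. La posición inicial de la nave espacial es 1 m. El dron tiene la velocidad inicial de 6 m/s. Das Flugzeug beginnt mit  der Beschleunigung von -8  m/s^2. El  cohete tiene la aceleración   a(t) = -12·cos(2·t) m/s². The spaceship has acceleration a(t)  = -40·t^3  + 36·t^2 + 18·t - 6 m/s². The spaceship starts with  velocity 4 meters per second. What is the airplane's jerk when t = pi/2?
To solve this, we need to take 1 antiderivative of our snap equation s(t) = 8·cos(t). Taking ∫s(t)dt and applying j(0) = 0, we find j(t) = 8·sin(t). We have jerk j(t) = 8·sin(t). Substituting t = pi/2: j(pi/2) = 8.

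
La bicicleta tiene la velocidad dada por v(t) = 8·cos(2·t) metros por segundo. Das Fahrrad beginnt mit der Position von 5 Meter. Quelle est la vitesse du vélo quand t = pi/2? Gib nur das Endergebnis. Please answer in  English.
The answer is -8.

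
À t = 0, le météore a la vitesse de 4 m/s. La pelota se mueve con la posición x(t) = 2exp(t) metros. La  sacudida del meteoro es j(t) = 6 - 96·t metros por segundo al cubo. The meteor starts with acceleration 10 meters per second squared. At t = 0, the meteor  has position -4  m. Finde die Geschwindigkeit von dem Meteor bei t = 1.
Wir müssen die Stammfunktion unserer Gleichung für den Ruck j(t) = 6 - 96·t 2-mal finden. Mit ∫j(t)dt und Anwendung von a(0) = 10, finden wir a(t) = -48·t^2 + 6·t + 10. Die Stammfunktion von der Beschleunigung ist die Geschwindigkeit. Mit v(0) = 4 erhalten wir v(t) = -16·t^3 + 3·t^2 + 10·t + 4. Mit v(t) = -16·t^3 + 3·t^2 + 10·t + 4 und Einsetzen von t = 1, finden wir v = 1.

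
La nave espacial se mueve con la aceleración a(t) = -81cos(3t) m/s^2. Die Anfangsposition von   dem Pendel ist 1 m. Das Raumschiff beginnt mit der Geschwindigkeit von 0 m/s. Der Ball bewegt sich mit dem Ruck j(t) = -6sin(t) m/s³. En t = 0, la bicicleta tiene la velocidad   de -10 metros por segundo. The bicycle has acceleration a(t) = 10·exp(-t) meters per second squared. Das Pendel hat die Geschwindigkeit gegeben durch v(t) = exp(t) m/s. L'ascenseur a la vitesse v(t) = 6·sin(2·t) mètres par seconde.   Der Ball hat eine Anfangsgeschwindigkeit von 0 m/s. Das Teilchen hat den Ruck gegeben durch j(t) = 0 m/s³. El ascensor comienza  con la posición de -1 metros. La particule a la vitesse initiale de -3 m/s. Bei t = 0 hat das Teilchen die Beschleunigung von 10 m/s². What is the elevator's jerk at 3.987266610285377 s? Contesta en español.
Para resolver esto, necesitamos tomar 2 derivadas de nuestra ecuación de la velocidad v(t) = 6·sin(2·t). La derivada de la velocidad da la aceleración: a(t) = 12·cos(2·t). Tomando d/dt de a(t), encontramos j(t) = -24·sin(2·t). Tenemos la sacudida j(t) = -24·sin(2·t). Sustituyendo t = 3.987266610285377: j(3.987266610285377) = -23.8258188762806.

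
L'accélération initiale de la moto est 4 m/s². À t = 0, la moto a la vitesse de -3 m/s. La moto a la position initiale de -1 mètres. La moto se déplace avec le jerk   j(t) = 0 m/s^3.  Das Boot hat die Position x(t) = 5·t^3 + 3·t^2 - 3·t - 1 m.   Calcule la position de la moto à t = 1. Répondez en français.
En partant du jerk j(t) = 0, nous prenons 3 intégrales. La primitive du jerk, avec a(0) = 4, donne l'accélération: a(t) = 4. La primitive de l'accélération est la vitesse. En utilisant v(0) = -3, nous obtenons v(t) = 4·t - 3. L'intégrale de la vitesse est la position. En utilisant x(0) = -1, nous obtenons x(t) = 2·t^2 - 3·t - 1. De l'équation de la position x(t) = 2·t^2 - 3·t - 1, nous substituons t = 1 pour obtenir x = -2.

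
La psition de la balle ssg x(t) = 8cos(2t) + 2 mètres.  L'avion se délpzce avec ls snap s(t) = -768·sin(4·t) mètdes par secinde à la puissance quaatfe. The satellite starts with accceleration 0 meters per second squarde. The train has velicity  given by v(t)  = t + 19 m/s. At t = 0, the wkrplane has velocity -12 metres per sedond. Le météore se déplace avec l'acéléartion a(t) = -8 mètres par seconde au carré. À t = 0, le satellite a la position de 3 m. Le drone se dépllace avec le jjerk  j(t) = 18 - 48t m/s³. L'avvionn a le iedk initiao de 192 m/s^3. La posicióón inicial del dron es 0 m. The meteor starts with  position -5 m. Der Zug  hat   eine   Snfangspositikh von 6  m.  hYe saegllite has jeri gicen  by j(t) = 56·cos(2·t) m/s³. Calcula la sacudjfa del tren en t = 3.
Partiendo de la velocidad v(t) = t + 19, tomamos 2 derivadas. La derivada de la velocidad da la aceleración: a(t) = 1. Tomando d/dt de a(t), encontramos j(t) = 0. Usando j(t) = 0 y sustituyendo t = 3, encontramos j = 0.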